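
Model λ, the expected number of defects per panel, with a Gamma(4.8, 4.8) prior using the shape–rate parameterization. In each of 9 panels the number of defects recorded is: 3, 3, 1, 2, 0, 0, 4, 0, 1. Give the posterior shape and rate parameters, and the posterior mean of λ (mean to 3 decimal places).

Posterior: Gamma(shape=18.8, rate=13.8); mean ≈ 1.362

Total count ∑xᵢ = 14 over n = 9 panels.
Gamma is conjugate to the Poisson likelihood: posterior is Gamma(shape = 4.8+14 = 18.8, rate = 4.8+9 = 13.8).
E[λ | data] = 18.8/13.8 = 1.362.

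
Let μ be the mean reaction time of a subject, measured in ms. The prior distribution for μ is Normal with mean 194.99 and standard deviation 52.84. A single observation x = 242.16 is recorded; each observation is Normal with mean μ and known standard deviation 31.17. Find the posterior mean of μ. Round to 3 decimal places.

Prior precision 1/τ₀² = 1/52.84² = 0.00035816; data precision n/σ² = 1/31.17² = 0.00102926.
Posterior precision = 0.00035816 + 0.00102926 = 0.00138742.
Posterior mean = (0.00035816·194.99 + 0.00102926·242.16) / 0.00138742 = 229.983.

Posterior mean ≈ 229.983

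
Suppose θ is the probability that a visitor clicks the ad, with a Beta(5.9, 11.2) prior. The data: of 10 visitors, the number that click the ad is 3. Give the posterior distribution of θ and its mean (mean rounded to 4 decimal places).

The binomial likelihood is conjugate to the Beta prior: with 3 successes and 7 failures, the posterior is Beta(5.9+3, 11.2+7) = Beta(8.9, 18.2).
E[θ | data] = 8.9/(8.9+18.2) = 0.3284.

Posterior: Beta(8.9, 18.2); mean ≈ 0.3284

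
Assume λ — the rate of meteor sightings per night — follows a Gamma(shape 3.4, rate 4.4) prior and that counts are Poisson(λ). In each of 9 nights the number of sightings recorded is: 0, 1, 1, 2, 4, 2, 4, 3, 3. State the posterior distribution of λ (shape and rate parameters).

The Poisson likelihood adds the total count to the shape and the number of exposure periods to the rate. Here ∑xᵢ = 20 and n = 9, so shape 3.4→23.4 and rate 4.4→13.4.

Posterior: Gamma(shape=23.4, rate=13.4)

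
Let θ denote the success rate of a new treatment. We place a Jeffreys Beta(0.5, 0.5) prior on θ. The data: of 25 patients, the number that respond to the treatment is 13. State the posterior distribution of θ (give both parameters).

The binomial likelihood is conjugate to the Beta prior: with 13 successes and 12 failures, the posterior is Beta(0.5+13, 0.5+12) = Beta(13.5, 12.5).

Posterior: Beta(13.5, 12.5)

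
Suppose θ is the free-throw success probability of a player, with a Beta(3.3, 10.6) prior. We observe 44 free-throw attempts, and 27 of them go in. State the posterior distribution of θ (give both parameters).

Posterior: Beta(30.3, 27.6)

Observing 27 successes and 17 failures updates Beta(3.3, 10.6) by adding the success and failure counts to the two shape parameters: α = 3.3+27 = 30.3, β = 10.6+17 = 27.6.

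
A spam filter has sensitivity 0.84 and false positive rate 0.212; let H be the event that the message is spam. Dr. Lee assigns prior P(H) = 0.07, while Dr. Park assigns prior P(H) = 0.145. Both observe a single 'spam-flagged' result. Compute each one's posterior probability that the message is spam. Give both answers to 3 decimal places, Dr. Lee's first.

Dr. Lee: 0.230; Dr. Park: 0.402

The likelihood ratio for a 'spam-flagged' result is 0.84/0.212 = 3.9623.
Dr. Lee: prior odds 0.07/0.93 = 0.075269; posterior odds 0.29823; posterior probability 0.230.
Dr. Park: prior odds 0.145/0.855 = 0.16959; posterior odds 0.67196; posterior probability 0.402.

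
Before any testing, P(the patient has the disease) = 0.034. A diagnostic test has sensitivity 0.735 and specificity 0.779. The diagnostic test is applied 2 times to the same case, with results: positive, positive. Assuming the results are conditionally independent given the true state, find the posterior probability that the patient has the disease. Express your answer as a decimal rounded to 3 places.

Posterior P(H) ≈ 0.280

With H the event that the patient has the disease, the joint likelihood of the observed sequence is P(data|H) = 0.735·0.735 = 0.54022 and P(data|¬H) = 0.221·0.221 = 0.048841.
Bayes: P(H|data) = 0.034·0.54022 / (0.034·0.54022 + 0.966·0.048841) = 0.018368/0.065548 = 0.2802.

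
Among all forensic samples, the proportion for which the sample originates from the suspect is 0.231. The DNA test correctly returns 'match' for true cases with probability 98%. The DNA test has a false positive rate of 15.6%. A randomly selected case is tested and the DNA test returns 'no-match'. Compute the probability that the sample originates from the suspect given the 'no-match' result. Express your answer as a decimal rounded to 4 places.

P(H | E) ≈ 0.0071

Write H for 'the sample originates from the suspect'. Prior odds H:¬H = 0.231/0.769 = 0.30039. For the 'no-match' outcome, the likelihood ratio is 0.02/0.844 = 0.023697.
Posterior odds = 0.30039 × 0.023697 = 0.0071182, so P(H|E) = 0.0071182/(1+0.0071182) = 0.0071.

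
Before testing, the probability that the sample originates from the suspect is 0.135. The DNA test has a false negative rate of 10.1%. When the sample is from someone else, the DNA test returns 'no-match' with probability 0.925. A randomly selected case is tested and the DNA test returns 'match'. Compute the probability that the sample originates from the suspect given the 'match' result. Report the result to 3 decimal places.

P(H | E) ≈ 0.652

Write H for 'the sample originates from the suspect'. Prior odds H:¬H = 0.135/0.865 = 0.15607. For the 'match' outcome, the likelihood ratio is 0.899/0.075 = 11.987.
Posterior odds = 0.15607 × 11.987 = 1.8708, so P(H|E) = 1.8708/(1+1.8708) = 0.652.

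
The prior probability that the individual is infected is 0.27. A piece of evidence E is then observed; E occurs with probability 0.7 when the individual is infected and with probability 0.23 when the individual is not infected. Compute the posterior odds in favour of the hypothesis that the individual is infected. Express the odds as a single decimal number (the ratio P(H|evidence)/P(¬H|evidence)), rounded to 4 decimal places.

Posterior odds ≈ 1.1257

Prior odds = 0.27/(1−0.27) = 0.36986.
Likelihood ratio for E = 0.7/0.23 = 3.0435.
Posterior odds = prior odds × LR = 1.1257.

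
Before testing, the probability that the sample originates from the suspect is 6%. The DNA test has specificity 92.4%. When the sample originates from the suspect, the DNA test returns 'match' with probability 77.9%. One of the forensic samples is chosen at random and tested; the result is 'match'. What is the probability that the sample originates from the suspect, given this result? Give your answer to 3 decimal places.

Write H for 'the sample originates from the suspect'. Prior odds H:¬H = 0.06/0.94 = 0.063830. For the 'match' outcome, the likelihood ratio is 0.779/0.076 = 10.250.
Posterior odds = 0.063830 × 10.250 = 0.65426, so P(H|E) = 0.65426/(1+0.65426) = 0.395.

P(H | E) ≈ 0.395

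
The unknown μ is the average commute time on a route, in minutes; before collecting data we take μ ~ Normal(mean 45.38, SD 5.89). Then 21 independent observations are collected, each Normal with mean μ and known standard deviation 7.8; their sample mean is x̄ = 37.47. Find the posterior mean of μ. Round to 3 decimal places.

Posterior mean ≈ 38.080

With known σ, the Normal prior is conjugate. Weight on the data is w = (n/σ²)/(n/σ² + 1/τ₀²) = 0.345168/(0.345168+0.0288250) = 0.92293.
Posterior mean = w·x̄ + (1−w)·μ₀ = 0.92293·37.47 + 0.077074·45.38 = 38.080.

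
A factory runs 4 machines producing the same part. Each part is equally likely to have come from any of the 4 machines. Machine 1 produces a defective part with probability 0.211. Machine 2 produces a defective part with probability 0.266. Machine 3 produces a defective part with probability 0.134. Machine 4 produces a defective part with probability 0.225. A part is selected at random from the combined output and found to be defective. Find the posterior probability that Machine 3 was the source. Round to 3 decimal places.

P(defective|M1) = 0.211; P(defective|M2) = 0.266; P(defective|M3) = 0.134; P(defective|M4) = 0.225.
Prior × likelihood for each source: 0.25·0.211=0.05275, 0.25·0.266=0.06650, 0.25·0.134=0.03350, 0.25·0.225=0.05625. Summing gives P(defective) = 0.20900.
P(Machine 3 | defective) = 0.03350 / 0.20900 = 0.160.

Posterior probability ≈ 0.160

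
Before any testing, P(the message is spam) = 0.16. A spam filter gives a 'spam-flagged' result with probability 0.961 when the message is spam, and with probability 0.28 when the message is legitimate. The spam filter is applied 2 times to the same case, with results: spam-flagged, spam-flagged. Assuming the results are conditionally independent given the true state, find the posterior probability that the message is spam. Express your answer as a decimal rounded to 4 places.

With H the event that the message is spam, the joint likelihood of the observed sequence is P(data|H) = 0.961·0.961 = 0.92352 and P(data|¬H) = 0.28·0.28 = 0.078400.
Bayes: P(H|data) = 0.16·0.92352 / (0.16·0.92352 + 0.84·0.078400) = 0.14776/0.21362 = 0.6917.

Posterior P(H) ≈ 0.6917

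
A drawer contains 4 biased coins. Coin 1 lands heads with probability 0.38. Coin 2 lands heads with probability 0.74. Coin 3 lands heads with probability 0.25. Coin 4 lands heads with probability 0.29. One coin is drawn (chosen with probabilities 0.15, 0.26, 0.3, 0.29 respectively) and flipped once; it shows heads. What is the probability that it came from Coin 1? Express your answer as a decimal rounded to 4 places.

Tabulate prior·likelihood by source: [1] prior 0.15, lik 0.38, product 0.05700; [2] prior 0.26, lik 0.74, product 0.1924; [3] prior 0.3, lik 0.25, product 0.07500; [4] prior 0.29, lik 0.29, product 0.08410.
Normalizing constant = 0.40850; the posterior for Coin 1 is its product over the sum, 0.05700/0.40850 = 0.1395.

Posterior probability ≈ 0.1395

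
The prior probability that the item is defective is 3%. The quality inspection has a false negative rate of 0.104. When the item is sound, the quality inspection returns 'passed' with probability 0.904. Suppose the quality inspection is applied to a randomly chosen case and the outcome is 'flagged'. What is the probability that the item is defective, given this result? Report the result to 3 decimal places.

Write H for 'the item is defective'. Prior odds H:¬H = 0.03/0.97 = 0.030928. For the 'flagged' outcome, the likelihood ratio is 0.896/0.096 = 9.3333.
Posterior odds = 0.030928 × 9.3333 = 0.28866, so P(H|E) = 0.28866/(1+0.28866) = 0.224.

P(H | E) ≈ 0.224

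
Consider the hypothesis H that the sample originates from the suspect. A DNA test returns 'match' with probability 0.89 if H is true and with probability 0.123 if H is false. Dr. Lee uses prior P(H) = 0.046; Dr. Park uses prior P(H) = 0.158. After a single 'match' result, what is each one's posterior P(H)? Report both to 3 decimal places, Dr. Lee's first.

Dr. Lee: 0.259; Dr. Park: 0.576

P('+'|H) = 0.89, P('+'|¬H) = 0.123.
Dr. Lee: numerator 0.89·0.046 = 0.040940; evidence = 0.040940+0.123·0.954 = 0.15828; posterior = 0.259.
Dr. Park: numerator 0.89·0.158 = 0.14062; evidence = 0.14062+0.123·0.842 = 0.24419; posterior = 0.576.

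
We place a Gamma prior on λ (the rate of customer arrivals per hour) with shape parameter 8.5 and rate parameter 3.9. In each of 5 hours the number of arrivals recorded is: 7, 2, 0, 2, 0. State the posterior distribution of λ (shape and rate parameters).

The Poisson likelihood adds the total count to the shape and the number of exposure periods to the rate. Here ∑xᵢ = 11 and n = 5, so shape 8.5→19.5 and rate 3.9→8.9.

Posterior: Gamma(shape=19.5, rate=8.9)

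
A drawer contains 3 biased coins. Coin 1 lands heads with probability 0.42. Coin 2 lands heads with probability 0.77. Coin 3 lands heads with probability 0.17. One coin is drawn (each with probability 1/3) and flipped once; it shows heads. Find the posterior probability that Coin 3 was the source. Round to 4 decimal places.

Posterior probability ≈ 0.1250

Tabulate prior·likelihood by source: [1] prior 0.333333, lik 0.42, product 0.1400; [2] prior 0.333333, lik 0.77, product 0.2567; [3] prior 0.333333, lik 0.17, product 0.05667.
Normalizing constant = 0.45333; the posterior for Coin 3 is its product over the sum, 0.05667/0.45333 = 0.1250.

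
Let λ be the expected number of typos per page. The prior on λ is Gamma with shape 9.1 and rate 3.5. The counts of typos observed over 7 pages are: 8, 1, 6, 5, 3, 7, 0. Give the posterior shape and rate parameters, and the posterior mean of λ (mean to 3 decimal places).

The Poisson likelihood adds the total count to the shape and the number of exposure periods to the rate. Here ∑xᵢ = 30 and n = 7, so shape 9.1→39.1 and rate 3.5→10.5.
E[λ | data] = 39.1/10.5 = 3.724.

Posterior: Gamma(shape=39.1, rate=10.5); mean ≈ 3.724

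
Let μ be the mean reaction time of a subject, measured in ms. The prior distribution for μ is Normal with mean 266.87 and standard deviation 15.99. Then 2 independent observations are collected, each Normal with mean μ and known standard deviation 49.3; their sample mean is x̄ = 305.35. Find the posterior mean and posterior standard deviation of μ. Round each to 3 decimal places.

Posterior mean ≈ 273.559; posterior SD ≈ 14.534

Prior precision 1/τ₀² = 1/15.99² = 0.00391114; data precision n/σ² = 2/49.3² = 0.00082288.
Posterior precision = 0.00391114 + 0.00082288 = 0.00473402, giving posterior SD = 1/√0.00473402 = 14.534.
Posterior mean = (0.00391114·266.87 + 0.00082288·305.35) / 0.00473402 = 273.559.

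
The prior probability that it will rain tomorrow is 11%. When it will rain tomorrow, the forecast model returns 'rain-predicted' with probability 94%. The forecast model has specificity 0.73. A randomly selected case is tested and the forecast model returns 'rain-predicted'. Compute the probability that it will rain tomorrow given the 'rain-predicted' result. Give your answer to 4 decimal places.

P(H | E) ≈ 0.3008

Write H for 'it will rain tomorrow'. Prior odds H:¬H = 0.11/0.89 = 0.12360. For the 'rain-predicted' outcome, the likelihood ratio is 0.94/0.27 = 3.4815.
Posterior odds = 0.12360 × 3.4815 = 0.43030, so P(H|E) = 0.43030/(1+0.43030) = 0.3008.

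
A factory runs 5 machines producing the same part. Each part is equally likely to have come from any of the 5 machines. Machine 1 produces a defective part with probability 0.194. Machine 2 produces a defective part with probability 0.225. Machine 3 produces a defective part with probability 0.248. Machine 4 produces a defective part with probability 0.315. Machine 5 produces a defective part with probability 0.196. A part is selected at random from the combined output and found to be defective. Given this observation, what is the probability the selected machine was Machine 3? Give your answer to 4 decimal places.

Posterior probability ≈ 0.2105

Tabulate prior·likelihood by source: [1] prior 0.2, lik 0.194, product 0.03880; [2] prior 0.2, lik 0.225, product 0.04500; [3] prior 0.2, lik 0.248, product 0.04960; [4] prior 0.2, lik 0.315, product 0.06300; [5] prior 0.2, lik 0.196, product 0.03920.
Normalizing constant = 0.23560; the posterior for Machine 3 is its product over the sum, 0.04960/0.23560 = 0.2105.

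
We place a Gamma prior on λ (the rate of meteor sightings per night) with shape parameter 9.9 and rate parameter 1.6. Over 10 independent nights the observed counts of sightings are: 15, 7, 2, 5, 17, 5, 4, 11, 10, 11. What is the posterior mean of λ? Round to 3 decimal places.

Posterior mean ≈ 8.353

The Poisson likelihood adds the total count to the shape and the number of exposure periods to the rate. Here ∑xᵢ = 87 and n = 10, so shape 9.9→96.9 and rate 1.6→11.6.
E[λ | data] = 96.9/11.6 = 8.353.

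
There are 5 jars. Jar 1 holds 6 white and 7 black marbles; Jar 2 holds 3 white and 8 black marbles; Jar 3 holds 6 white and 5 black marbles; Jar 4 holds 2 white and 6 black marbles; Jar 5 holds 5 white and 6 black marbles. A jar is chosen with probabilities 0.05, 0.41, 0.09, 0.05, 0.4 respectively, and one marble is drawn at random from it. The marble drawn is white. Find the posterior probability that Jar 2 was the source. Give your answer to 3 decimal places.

Tabulate prior·likelihood by source: [1] prior 0.05, lik 0.4615, product 0.02308; [2] prior 0.41, lik 0.2727, product 0.1118; [3] prior 0.09, lik 0.5455, product 0.04909; [4] prior 0.05, lik 0.25, product 0.01250; [5] prior 0.4, lik 0.4545, product 0.1818.
Normalizing constant = 0.37830; the posterior for Jar 2 is its product over the sum, 0.1118/0.37830 = 0.296.

Posterior probability ≈ 0.296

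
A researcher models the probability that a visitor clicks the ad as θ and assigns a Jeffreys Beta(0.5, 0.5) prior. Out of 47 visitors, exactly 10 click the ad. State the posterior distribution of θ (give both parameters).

Posterior: Beta(10.5, 37.5)

Observing 10 successes and 37 failures updates Beta(0.5, 0.5) by adding the success and failure counts to the two shape parameters: α = 0.5+10 = 10.5, β = 0.5+37 = 37.5.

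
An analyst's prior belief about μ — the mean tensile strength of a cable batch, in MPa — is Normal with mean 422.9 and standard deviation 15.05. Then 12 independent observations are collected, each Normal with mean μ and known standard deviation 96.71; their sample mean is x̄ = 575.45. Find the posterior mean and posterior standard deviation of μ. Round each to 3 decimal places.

Prior precision 1/τ₀² = 1/15.05² = 0.00441496; data precision n/σ² = 12/96.71² = 0.00128303.
Posterior precision = 0.00441496 + 0.00128303 = 0.00569800, giving posterior SD = 1/√0.00569800 = 13.248.
Posterior mean = (0.00441496·422.9 + 0.00128303·575.45) / 0.00569800 = 457.250.

Posterior mean ≈ 457.250; posterior SD ≈ 13.248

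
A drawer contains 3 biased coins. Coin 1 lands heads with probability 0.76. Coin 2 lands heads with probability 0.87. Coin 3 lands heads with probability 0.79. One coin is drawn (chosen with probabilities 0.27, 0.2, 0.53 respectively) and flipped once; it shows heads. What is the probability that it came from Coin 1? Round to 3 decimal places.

Posterior probability ≈ 0.257

P(heads|C1) = 0.76; P(heads|C2) = 0.87; P(heads|C3) = 0.79.
Prior × likelihood for each source: 0.27·0.76=0.2052, 0.2·0.87=0.1740, 0.53·0.79=0.4187. Summing gives P(heads) = 0.79790.
P(Coin 1 | heads) = 0.2052 / 0.79790 = 0.257.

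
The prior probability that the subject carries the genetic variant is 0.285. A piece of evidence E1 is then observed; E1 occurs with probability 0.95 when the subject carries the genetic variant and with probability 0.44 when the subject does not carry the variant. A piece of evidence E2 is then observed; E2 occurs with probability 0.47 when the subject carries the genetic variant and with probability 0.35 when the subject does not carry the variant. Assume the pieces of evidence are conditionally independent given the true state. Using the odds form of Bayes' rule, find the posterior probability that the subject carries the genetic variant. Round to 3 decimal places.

Prior odds = 0.285/(1−0.285) = 0.39860.
Likelihood ratio for E1 = 0.95/0.44 = 2.1591.
Likelihood ratio for E2 = 0.47/0.35 = 1.3429.
Posterior odds = prior odds × LR₁ × LR₂ = 1.1557.
Posterior probability = odds/(1+odds) = 1.1557/2.1557 = 0.536.

Posterior probability ≈ 0.536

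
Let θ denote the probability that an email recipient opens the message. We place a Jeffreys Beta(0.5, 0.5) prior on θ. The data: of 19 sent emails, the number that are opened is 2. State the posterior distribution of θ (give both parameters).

The binomial likelihood is conjugate to the Beta prior: with 2 successes and 17 failures, the posterior is Beta(0.5+2, 0.5+17) = Beta(2.5, 17.5).

Posterior: Beta(2.5, 17.5)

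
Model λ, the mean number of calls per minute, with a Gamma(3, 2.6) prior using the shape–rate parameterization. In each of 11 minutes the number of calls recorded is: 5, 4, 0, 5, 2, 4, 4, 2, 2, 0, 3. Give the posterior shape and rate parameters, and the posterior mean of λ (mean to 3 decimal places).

Posterior: Gamma(shape=34, rate=13.6); mean ≈ 2.500

The Poisson likelihood adds the total count to the shape and the number of exposure periods to the rate. Here ∑xᵢ = 31 and n = 11, so shape 3→34 and rate 2.6→13.6.
E[λ | data] = 34/13.6 = 2.500.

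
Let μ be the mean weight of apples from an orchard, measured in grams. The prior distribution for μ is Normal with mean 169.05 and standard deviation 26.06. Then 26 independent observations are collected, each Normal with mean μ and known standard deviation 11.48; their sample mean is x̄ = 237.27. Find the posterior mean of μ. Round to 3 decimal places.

With known σ, the Normal prior is conjugate. Weight on the data is w = (n/σ²)/(n/σ² + 1/τ₀²) = 0.197283/(0.197283+0.00147249) = 0.99259.
Posterior mean = w·x̄ + (1−w)·μ₀ = 0.99259·237.27 + 0.0074085·169.05 = 236.765.

Posterior mean ≈ 236.765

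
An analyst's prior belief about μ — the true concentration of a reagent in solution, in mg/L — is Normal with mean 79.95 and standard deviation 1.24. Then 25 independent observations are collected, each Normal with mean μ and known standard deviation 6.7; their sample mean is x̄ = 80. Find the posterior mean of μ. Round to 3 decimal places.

Posterior mean ≈ 79.973

Prior precision 1/τ₀² = 1/1.24² = 0.650364; data precision n/σ² = 25/6.7² = 0.556917.
Posterior precision = 0.650364 + 0.556917 = 1.20728.
Posterior mean = (0.650364·79.95 + 0.556917·80) / 1.20728 = 79.973.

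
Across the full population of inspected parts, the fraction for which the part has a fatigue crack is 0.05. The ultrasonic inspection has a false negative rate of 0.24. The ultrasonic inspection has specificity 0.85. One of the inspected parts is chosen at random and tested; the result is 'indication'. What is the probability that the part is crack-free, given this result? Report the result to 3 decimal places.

P(¬H | E) ≈ 0.789

Let H be the event that the part has a fatigue crack. P(H) = 0.05, so P(¬H) = 0.95. With E the 'indication' result, P(E|H) = 0.76 and P(E|¬H) = 0.15.
P(E) = 0.76·0.05 + 0.15·0.95 = 0.038000 + 0.14250 = 0.18050.
By Bayes' theorem, P(H|E) = 0.038000 / 0.18050 = 0.211. Hence P(¬H|E) = 1 − 0.211 = 0.789.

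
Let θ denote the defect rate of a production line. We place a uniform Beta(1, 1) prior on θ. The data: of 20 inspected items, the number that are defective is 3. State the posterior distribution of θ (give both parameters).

Observing 3 successes and 17 failures updates Beta(1, 1) by adding the success and failure counts to the two shape parameters: α = 1+3 = 4, β = 1+17 = 18.

Posterior: Beta(4, 18)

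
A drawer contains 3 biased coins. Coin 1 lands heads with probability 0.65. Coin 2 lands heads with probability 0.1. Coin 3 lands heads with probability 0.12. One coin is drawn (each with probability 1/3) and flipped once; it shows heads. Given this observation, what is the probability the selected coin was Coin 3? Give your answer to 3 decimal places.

Posterior probability ≈ 0.138

P(heads|C1) = 0.65; P(heads|C2) = 0.1; P(heads|C3) = 0.12.
Prior × likelihood for each source: 0.333333·0.65=0.2167, 0.333333·0.1=0.03333, 0.333333·0.12=0.04000. Summing gives P(heads) = 0.29000.
P(Coin 3 | heads) = 0.04000 / 0.29000 = 0.138.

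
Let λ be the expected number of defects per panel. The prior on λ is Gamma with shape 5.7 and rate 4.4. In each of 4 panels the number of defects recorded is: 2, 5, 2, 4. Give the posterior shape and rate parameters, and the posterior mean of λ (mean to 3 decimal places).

Posterior: Gamma(shape=18.7, rate=8.4); mean ≈ 2.226

The Poisson likelihood adds the total count to the shape and the number of exposure periods to the rate. Here ∑xᵢ = 13 and n = 4, so shape 5.7→18.7 and rate 4.4→8.4.
E[λ | data] = 18.7/8.4 = 2.226.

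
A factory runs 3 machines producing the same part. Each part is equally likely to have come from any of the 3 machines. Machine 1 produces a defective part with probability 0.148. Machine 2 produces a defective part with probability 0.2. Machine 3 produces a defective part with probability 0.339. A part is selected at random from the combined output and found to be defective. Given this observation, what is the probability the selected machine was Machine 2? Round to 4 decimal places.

Tabulate prior·likelihood by source: [1] prior 0.333333, lik 0.148, product 0.04933; [2] prior 0.333333, lik 0.2, product 0.06667; [3] prior 0.333333, lik 0.339, product 0.1130.
Normalizing constant = 0.22900; the posterior for Machine 2 is its product over the sum, 0.06667/0.22900 = 0.2911.

Posterior probability ≈ 0.2911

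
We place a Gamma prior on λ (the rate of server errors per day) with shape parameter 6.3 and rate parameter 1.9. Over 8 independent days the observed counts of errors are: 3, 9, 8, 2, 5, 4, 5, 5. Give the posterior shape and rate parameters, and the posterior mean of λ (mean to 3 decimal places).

The Poisson likelihood adds the total count to the shape and the number of exposure periods to the rate. Here ∑xᵢ = 41 and n = 8, so shape 6.3→47.3 and rate 1.9→9.9.
E[λ | data] = 47.3/9.9 = 4.778.

Posterior: Gamma(shape=47.3, rate=9.9); mean ≈ 4.778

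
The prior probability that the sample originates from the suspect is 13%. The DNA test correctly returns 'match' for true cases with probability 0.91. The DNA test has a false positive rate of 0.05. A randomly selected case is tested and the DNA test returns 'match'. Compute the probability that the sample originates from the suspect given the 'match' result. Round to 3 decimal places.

Write H for 'the sample originates from the suspect'. Prior odds H:¬H = 0.13/0.87 = 0.14943. For the 'match' outcome, the likelihood ratio is 0.91/0.05 = 18.200.
Posterior odds = 0.14943 × 18.200 = 2.7195, so P(H|E) = 2.7195/(1+2.7195) = 0.731.

P(H | E) ≈ 0.731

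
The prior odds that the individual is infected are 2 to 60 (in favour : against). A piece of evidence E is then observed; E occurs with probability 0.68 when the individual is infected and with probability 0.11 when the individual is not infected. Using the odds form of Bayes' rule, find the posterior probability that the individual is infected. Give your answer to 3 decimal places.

Posterior probability ≈ 0.171

Prior odds = 2/60 = 0.033333.
Likelihood ratio for E = 0.68/0.11 = 6.1818.
Posterior odds = prior odds × LR = 0.20606.
Posterior probability = odds/(1+odds) = 0.20606/1.2061 = 0.171.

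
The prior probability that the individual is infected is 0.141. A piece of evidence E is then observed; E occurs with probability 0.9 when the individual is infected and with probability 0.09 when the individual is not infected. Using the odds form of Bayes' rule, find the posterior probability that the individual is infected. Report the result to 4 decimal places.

Prior odds = 0.141/(1−0.141) = 0.16414. In log-odds, ln(0.16414) = -1.8070.
Add log likelihood ratio: ln(10.000) = 2.3026.
Posterior log-odds = 0.49558, so posterior odds = exp(0.49558) = 1.6414. Converting, P(H|E) = 1.6414/2.6414 = 0.6214.

Posterior probability ≈ 0.6214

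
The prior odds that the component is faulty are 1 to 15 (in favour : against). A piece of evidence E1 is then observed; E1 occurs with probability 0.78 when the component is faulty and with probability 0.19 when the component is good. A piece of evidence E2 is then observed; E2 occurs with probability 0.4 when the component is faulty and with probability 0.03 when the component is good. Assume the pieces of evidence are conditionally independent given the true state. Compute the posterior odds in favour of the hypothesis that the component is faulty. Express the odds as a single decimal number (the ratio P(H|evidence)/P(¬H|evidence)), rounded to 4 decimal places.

Posterior odds ≈ 3.6491

Prior odds = 1/15 = 0.066667.
Likelihood ratio for E1 = 0.78/0.19 = 4.1053.
Likelihood ratio for E2 = 0.4/0.03 = 13.333.
Posterior odds = prior odds × LR₁ × LR₂ = 3.6491.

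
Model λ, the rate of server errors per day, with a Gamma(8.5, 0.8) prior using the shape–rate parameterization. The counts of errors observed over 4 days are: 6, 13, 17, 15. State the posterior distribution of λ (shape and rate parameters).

Posterior: Gamma(shape=59.5, rate=4.8)

Total count ∑xᵢ = 51 over n = 4 days.
Gamma is conjugate to the Poisson likelihood: posterior is Gamma(shape = 8.5+51 = 59.5, rate = 0.8+4 = 4.8).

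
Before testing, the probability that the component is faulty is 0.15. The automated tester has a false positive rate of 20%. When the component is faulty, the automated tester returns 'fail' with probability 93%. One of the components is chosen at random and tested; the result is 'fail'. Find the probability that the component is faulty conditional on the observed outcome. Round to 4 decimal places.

Let H be the event that the component is faulty. P(H) = 0.15, so P(¬H) = 0.85. With E the 'fail' result, P(E|H) = 0.93 and P(E|¬H) = 0.2.
P(E) = 0.93·0.15 + 0.2·0.85 = 0.13950 + 0.17000 = 0.30950.
By Bayes' theorem, P(H|E) = 0.13950 / 0.30950 = 0.4507.

P(H | E) ≈ 0.4507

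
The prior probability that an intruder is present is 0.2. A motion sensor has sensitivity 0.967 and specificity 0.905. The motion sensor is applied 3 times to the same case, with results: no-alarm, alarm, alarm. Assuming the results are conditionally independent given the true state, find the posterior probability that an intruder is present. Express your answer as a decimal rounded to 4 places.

Posterior P(H) ≈ 0.4857

Let H be the event that an intruder is present; start with P(H) = 0.2. P('alarm'|H) = 0.967, P('alarm'|¬H) = 0.095.
Update on result 1 ('no-alarm'): P(H) ← 0.033·0.2000 / (0.033·0.2000 + 0.905·0.8000) = 0.0066000/0.73060 = 0.0090.
Update on result 2 ('alarm'): P(H) ← 0.967·0.0090 / (0.967·0.0090 + 0.095·0.9910) = 0.0087356/0.10288 = 0.0849.
Update on result 3 ('alarm'): P(H) ← 0.967·0.0849 / (0.967·0.0849 + 0.095·0.9151) = 0.082110/0.16904 = 0.4857.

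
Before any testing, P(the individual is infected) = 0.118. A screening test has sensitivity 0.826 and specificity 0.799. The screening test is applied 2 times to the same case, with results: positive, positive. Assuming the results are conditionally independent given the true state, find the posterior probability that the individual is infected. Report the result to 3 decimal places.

Posterior P(H) ≈ 0.693

Let H be the event that the individual is infected; start with P(H) = 0.118. P('positive'|H) = 0.826, P('positive'|¬H) = 0.201.
Update on result 1 ('positive'): P(H) ← 0.826·0.1180 / (0.826·0.1180 + 0.201·0.8820) = 0.097468/0.27475 = 0.3548.
Update on result 2 ('positive'): P(H) ← 0.826·0.3548 / (0.826·0.3548 + 0.201·0.6452) = 0.29302/0.42272 = 0.6932.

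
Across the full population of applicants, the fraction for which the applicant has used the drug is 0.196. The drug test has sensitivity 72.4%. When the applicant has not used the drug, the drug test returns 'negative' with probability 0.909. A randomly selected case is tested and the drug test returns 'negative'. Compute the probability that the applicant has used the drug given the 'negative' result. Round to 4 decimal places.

Write H for 'the applicant has used the drug'. Prior odds H:¬H = 0.196/0.804 = 0.24378. For the 'negative' outcome, the likelihood ratio is 0.276/0.909 = 0.30363.
Posterior odds = 0.24378 × 0.30363 = 0.074019, so P(H|E) = 0.074019/(1+0.074019) = 0.0689.

P(H | E) ≈ 0.0689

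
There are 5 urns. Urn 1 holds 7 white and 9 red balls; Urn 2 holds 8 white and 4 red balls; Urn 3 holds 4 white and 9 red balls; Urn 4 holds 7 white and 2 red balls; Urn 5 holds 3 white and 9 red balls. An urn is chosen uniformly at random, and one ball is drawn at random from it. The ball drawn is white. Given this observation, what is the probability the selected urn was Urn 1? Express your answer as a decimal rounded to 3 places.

P(white|Urn 1) = 0.4375; P(white|Urn 2) = 0.6667; P(white|Urn 3) = 0.3077; P(white|Urn 4) = 0.7778; P(white|Urn 5) = 0.25.
Prior × likelihood for each source: 0.2·0.4375=0.08750, 0.2·0.6667=0.1333, 0.2·0.3077=0.06154, 0.2·0.7778=0.1556, 0.2·0.25=0.05000. Summing gives P(white) = 0.48793.
P(Urn 1 | white) = 0.08750 / 0.48793 = 0.179.

Posterior probability ≈ 0.179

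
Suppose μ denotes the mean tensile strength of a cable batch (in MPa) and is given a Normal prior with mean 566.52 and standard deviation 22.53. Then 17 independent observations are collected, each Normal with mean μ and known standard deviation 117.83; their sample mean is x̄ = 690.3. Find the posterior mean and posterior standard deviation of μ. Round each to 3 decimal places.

Posterior mean ≈ 613.965; posterior SD ≈ 17.693

With known σ, the Normal prior is conjugate. Weight on the data is w = (n/σ²)/(n/σ² + 1/τ₀²) = 0.00122444/(0.00122444+0.00197005) = 0.38330.
Posterior mean = w·x̄ + (1−w)·μ₀ = 0.38330·690.3 + 0.61670·566.52 = 613.965. Posterior variance = 1/(0.00122444+0.00197005) = 313.039, so SD = 17.693.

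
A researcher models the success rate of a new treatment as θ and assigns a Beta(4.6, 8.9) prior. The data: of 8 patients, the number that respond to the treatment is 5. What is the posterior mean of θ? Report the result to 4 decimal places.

Observing 5 successes and 3 failures updates Beta(4.6, 8.9) by adding the success and failure counts to the two shape parameters: α = 4.6+5 = 9.6, β = 8.9+3 = 11.9.
E[θ | data] = 9.6/(9.6+11.9) = 0.4465.

Posterior mean ≈ 0.4465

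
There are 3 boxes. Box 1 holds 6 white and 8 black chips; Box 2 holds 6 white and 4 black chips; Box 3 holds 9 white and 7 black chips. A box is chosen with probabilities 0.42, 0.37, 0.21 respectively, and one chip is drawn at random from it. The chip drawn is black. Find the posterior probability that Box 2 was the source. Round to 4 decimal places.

P(black|Box 1) = 0.5714; P(black|Box 2) = 0.4; P(black|Box 3) = 0.4375.
Prior × likelihood for each source: 0.42·0.5714=0.2400, 0.37·0.4=0.1480, 0.21·0.4375=0.09187. Summing gives P(black) = 0.47987.
P(Box 2 | black) = 0.1480 / 0.47987 = 0.3084.

Posterior probability ≈ 0.3084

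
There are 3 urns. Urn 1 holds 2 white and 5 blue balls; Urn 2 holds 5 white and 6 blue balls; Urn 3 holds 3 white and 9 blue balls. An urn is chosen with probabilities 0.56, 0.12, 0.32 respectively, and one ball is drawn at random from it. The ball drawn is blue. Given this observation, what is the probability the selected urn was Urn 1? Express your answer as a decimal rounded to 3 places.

Posterior probability ≈ 0.567

P(blue|Urn 1) = 0.7143; P(blue|Urn 2) = 0.5455; P(blue|Urn 3) = 0.75.
Prior × likelihood for each source: 0.56·0.7143=0.4000, 0.12·0.5455=0.06545, 0.32·0.75=0.2400. Summing gives P(blue) = 0.70545.
P(Urn 1 | blue) = 0.4000 / 0.70545 = 0.567.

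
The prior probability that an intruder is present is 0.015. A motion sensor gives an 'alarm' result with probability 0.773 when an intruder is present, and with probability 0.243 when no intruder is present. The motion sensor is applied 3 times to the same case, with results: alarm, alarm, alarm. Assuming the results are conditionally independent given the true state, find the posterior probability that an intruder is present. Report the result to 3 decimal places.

Posterior P(H) ≈ 0.329

Let H be the event that an intruder is present; start with P(H) = 0.015. P('alarm'|H) = 0.773, P('alarm'|¬H) = 0.243.
Update on result 1 ('alarm'): P(H) ← 0.773·0.0150 / (0.773·0.0150 + 0.243·0.9850) = 0.011595/0.25095 = 0.0462.
Update on result 2 ('alarm'): P(H) ← 0.773·0.0462 / (0.773·0.0462 + 0.243·0.9538) = 0.035716/0.26749 = 0.1335.
Update on result 3 ('alarm'): P(H) ← 0.773·0.1335 / (0.773·0.1335 + 0.243·0.8665) = 0.10321/0.31377 = 0.3289.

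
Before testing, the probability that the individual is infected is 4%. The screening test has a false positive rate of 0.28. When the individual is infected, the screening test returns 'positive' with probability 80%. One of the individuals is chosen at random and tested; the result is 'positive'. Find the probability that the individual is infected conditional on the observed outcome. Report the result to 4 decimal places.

P(H | E) ≈ 0.1064

Let H be the event that the individual is infected. P(H) = 0.04, so P(¬H) = 0.96. With E the 'positive' result, P(E|H) = 0.8 and P(E|¬H) = 0.28.
P(E) = 0.8·0.04 + 0.28·0.96 = 0.032000 + 0.26880 = 0.30080.
By Bayes' theorem, P(H|E) = 0.032000 / 0.30080 = 0.1064.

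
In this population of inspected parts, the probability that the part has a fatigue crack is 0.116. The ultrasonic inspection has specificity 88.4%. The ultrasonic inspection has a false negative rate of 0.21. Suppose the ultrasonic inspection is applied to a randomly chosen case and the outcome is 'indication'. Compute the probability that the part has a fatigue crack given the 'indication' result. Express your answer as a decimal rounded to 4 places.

Write H for 'the part has a fatigue crack'. Prior odds H:¬H = 0.116/0.884 = 0.13122. For the 'indication' outcome, the likelihood ratio is 0.79/0.116 = 6.8103.
Posterior odds = 0.13122 × 6.8103 = 0.89367, so P(H|E) = 0.89367/(1+0.89367) = 0.4719.

P(H | E) ≈ 0.4719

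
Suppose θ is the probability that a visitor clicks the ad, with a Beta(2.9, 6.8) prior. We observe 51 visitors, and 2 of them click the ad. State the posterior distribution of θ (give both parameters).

Observing 2 successes and 49 failures updates Beta(2.9, 6.8) by adding the success and failure counts to the two shape parameters: α = 2.9+2 = 4.9, β = 6.8+49 = 55.8.

Posterior: Beta(4.9, 55.8)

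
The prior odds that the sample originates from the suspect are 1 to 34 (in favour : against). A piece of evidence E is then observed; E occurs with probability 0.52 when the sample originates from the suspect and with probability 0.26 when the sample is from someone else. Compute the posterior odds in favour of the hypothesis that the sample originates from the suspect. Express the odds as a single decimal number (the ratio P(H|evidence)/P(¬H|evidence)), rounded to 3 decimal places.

Prior odds = 1/34 = 0.029412.
Likelihood ratio for E = 0.52/0.26 = 2.0000.
Posterior odds = prior odds × LR = 0.058824.

Posterior odds ≈ 0.059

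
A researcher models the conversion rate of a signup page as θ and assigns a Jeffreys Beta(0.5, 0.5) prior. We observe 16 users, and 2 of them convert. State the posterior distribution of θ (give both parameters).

Posterior: Beta(2.5, 14.5)

Observing 2 successes and 14 failures updates Beta(0.5, 0.5) by adding the success and failure counts to the two shape parameters: α = 0.5+2 = 2.5, β = 0.5+14 = 14.5.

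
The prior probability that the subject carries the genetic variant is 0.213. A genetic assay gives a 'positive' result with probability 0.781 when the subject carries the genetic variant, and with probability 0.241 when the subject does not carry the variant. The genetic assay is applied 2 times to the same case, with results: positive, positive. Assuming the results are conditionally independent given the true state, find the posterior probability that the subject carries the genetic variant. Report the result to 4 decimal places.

Posterior P(H) ≈ 0.7397

Let H be the event that the subject carries the genetic variant; start with P(H) = 0.213. P('positive'|H) = 0.781, P('positive'|¬H) = 0.241.
Update on result 1 ('positive'): P(H) ← 0.781·0.2130 / (0.781·0.2130 + 0.241·0.7870) = 0.16635/0.35602 = 0.4673.
Update on result 2 ('positive'): P(H) ← 0.781·0.4673 / (0.781·0.4673 + 0.241·0.5327) = 0.36493/0.49332 = 0.7397.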